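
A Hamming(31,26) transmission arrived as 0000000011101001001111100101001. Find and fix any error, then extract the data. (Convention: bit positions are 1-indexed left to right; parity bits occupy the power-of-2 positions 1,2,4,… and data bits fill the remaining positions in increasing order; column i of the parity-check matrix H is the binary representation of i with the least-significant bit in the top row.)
Syndrome s = H · r^T (mod 2), r = 0000000011101001001111100101001:
  s[0] = (1010101010101010101010101010101)·(0000000011101001001111100101001) mod 2 = 0+0+0+0+0+0+0+0+1+0+1+0+1+0+0+0+0+0+1+0+1+0+1+0+0+0+0+0+0+0+1 mod 2 = 1
  s[1] = (0110011001100110011001100110011)·(0000000011101001001111100101001) mod 2 = 0+0+0+0+0+0+0+0+0+1+1+0+0+0+0+0+0+0+1+0+0+1+1+0+0+1+0+0+0+0+1 mod 2 = 1
  s[2] = (0001111000011110000111100001111)·(0000000011101001001111100101001) mod 2 = 0+0+0+0+0+0+0+0+0+0+0+0+1+0+0+0+0+0+0+1+1+1+1+0+0+0+0+1+0+0+1 mod 2 = 1
  s[3] = (0000000111111110000000011111111)·(0000000011101001001111100101001) mod 2 = 0+0+0+0+0+0+0+0+1+1+1+0+1+0+0+0+0+0+0+0+0+0+0+0+0+1+0+1+0+0+1 mod 2 = 1
  s[4] = (0000000000000001111111111111111)·(0000000011101001001111100101001) mod 2 = 0+0+0+0+0+0+0+0+0+0+0+0+0+0+0+1+0+0+1+1+1+1+1+0+0+1+0+1+0+0+1 mod 2 = 1
Syndrome = 11111
Column 31 of H equals this syndrome → error at bit 31 (1-indexed).
Flip bit 31: 0000000011101001001111100101001 → 0000000011101001001111100101000
Extract data bits at positions {3,5,6,7,9,10,11,12,13,14,15,17,18,19,20,21,22,23,24,25,26,27,28,29,30,31}: 00001110100001111100101000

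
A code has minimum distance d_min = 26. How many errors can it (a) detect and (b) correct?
(a) Detection requires d_min ≥ e+1, so e ≤ d_min − 1 = 25.
(b) Correction requires d_min ≥ 2t+1, so t ≤ ⌊(d_min − 1)/2⌋ = ⌊25/2⌋ = 12.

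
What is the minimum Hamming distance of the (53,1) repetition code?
d_min = 53 (the only two codewords are 0…0 and 1…1, differing in all 53 positions).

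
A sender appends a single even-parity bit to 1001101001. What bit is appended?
Sum of data bits: 1+0+0+1+1+0+1+0+0+1 = 5.
5 mod 2 = 1, so parity bit = 1.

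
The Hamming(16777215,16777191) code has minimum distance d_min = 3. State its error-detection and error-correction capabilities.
Detection only: up to d_min − 1 = 2 errors.
Correction: up to ⌊(d_min − 1)/2⌋ = ⌊2/2⌋ = 1 errors.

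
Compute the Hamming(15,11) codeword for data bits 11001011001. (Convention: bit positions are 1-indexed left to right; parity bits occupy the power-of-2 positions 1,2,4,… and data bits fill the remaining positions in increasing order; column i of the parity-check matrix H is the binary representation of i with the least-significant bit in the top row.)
Codeword c = d · G (mod 2), d = 11001011001:
  c[0] = d·G[:,0] = (11001011001)·(11011010101) mod 2 = 1+1+0+0+1+0+1+0+0+0+1 mod 2 = 1
  c[1] = d·G[:,1] = (11001011001)·(10110110011) mod 2 = 1+0+0+0+0+0+1+0+0+0+1 mod 2 = 1
  c[2] = d·G[:,2] = (11001011001)·(10000000000) mod 2 = 1+0+0+0+0+0+0+0+0+0+0 mod 2 = 1
  c[3] = d·G[:,3] = (11001011001)·(01110001111) mod 2 = 0+1+0+0+0+0+0+1+0+0+1 mod 2 = 1
  c[4] = d·G[:,4] = (11001011001)·(01000000000) mod 2 = 0+1+0+0+0+0+0+0+0+0+0 mod 2 = 1
  c[5] = d·G[:,5] = (11001011001)·(00100000000) mod 2 = 0+0+0+0+0+0+0+0+0+0+0 mod 2 = 0
  c[6] = d·G[:,6] = (11001011001)·(00010000000) mod 2 = 0+0+0+0+0+0+0+0+0+0+0 mod 2 = 0
  c[7] = d·G[:,7] = (11001011001)·(00001111111) mod 2 = 0+0+0+0+1+0+1+1+0+0+1 mod 2 = 0
  c[8] = d·G[:,8] = (11001011001)·(00001000000) mod 2 = 0+0+0+0+1+0+0+0+0+0+0 mod 2 = 1
  c[9] = d·G[:,9] = (11001011001)·(00000100000) mod 2 = 0+0+0+0+0+0+0+0+0+0+0 mod 2 = 0
  c[10] = d·G[:,10] = (11001011001)·(00000010000) mod 2 = 0+0+0+0+0+0+1+0+0+0+0 mod 2 = 1
  c[11] = d·G[:,11] = (11001011001)·(00000001000) mod 2 = 0+0+0+0+0+0+0+1+0+0+0 mod 2 = 1
  c[12] = d·G[:,12] = (11001011001)·(00000000100) mod 2 = 0+0+0+0+0+0+0+0+0+0+0 mod 2 = 0
  c[13] = d·G[:,13] = (11001011001)·(00000000010) mod 2 = 0+0+0+0+0+0+0+0+0+0+0 mod 2 = 0
  c[14] = d·G[:,14] = (11001011001)·(00000000001) mod 2 = 0+0+0+0+0+0+0+0+0+0+1 mod 2 = 1
Codeword = 111110001011001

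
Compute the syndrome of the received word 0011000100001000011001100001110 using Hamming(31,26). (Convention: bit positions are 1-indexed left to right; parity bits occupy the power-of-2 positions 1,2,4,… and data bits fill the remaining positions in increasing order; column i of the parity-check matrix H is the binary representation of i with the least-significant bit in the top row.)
Syndrome s = H · r^T (mod 2), r = 0011000100001000011001100001110:
  s[0] = (1010101010101010101010101010101)·(0011000100001000011001100001110) mod 2 = 0+0+1+0+0+0+0+0+0+0+0+0+1+0+0+0+0+0+1+0+0+0+1+0+0+0+0+0+1+0+0 mod 2 = 1
  s[1] = (0110011001100110011001100110011)·(0011000100001000011001100001110) mod 2 = 0+0+1+0+0+0+0+0+0+0+0+0+0+0+0+0+0+1+1+0+0+1+1+0+0+0+0+0+0+1+0 mod 2 = 0
  s[2] = (0001111000011110000111100001111)·(0011000100001000011001100001110) mod 2 = 0+0+0+1+0+0+0+0+0+0+0+0+1+0+0+0+0+0+0+0+0+1+1+0+0+0+0+1+1+1+0 mod 2 = 1
  s[3] = (0000000111111110000000011111111)·(0011000100001000011001100001110) mod 2 = 0+0+0+0+0+0+0+1+0+0+0+0+1+0+0+0+0+0+0+0+0+0+0+0+0+0+0+1+1+1+0 mod 2 = 1
  s[4] = (0000000000000001111111111111111)·(0011000100001000011001100001110) mod 2 = 0+0+0+0+0+0+0+0+0+0+0+0+0+0+0+0+0+1+1+0+0+1+1+0+0+0+0+1+1+1+0 mod 2 = 1
Syndrome = 10111
Non-zero syndrome: error at position 29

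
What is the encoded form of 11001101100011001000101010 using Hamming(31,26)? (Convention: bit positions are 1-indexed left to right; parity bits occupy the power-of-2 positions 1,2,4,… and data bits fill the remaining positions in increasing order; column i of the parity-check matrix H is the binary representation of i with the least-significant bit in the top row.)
Codeword c = d · G (mod 2), d = 11001101100011001000101010:
  c[0] = d·G[:,0] = (11001101100011001000101010)·(11011010101101010101010101) mod 2 = 1+1+0+0+1+0+0+0+1+0+0+0+0+1+0+0+0+0+0+0+0+0+0+0+0+0 mod 2 = 1
  c[1] = d·G[:,1] = (11001101100011001000101010)·(10110110011011001100110011) mod 2 = 1+0+0+0+0+1+0+0+0+0+0+0+1+1+0+0+1+0+0+0+1+0+0+0+1+0 mod 2 = 1
  c[2] = d·G[:,2] = (11001101100011001000101010)·(10000000000000000000000000) mod 2 = 1+0+0+0+0+0+0+0+0+0+0+0+0+0+0+0+0+0+0+0+0+0+0+0+0+0 mod 2 = 1
  c[3] = d·G[:,3] = (11001101100011001000101010)·(01110001111000111100001111) mod 2 = 0+1+0+0+0+0+0+1+1+0+0+0+0+0+0+0+1+0+0+0+0+0+1+0+1+0 mod 2 = 0
  c[4] = d·G[:,4] = (11001101100011001000101010)·(01000000000000000000000000) mod 2 = 0+1+0+0+0+0+0+0+0+0+0+0+0+0+0+0+0+0+0+0+0+0+0+0+0+0 mod 2 = 1
  c[5] = d·G[:,5] = (11001101100011001000101010)·(00100000000000000000000000) mod 2 = 0+0+0+0+0+0+0+0+0+0+0+0+0+0+0+0+0+0+0+0+0+0+0+0+0+0 mod 2 = 0
  c[6] = d·G[:,6] = (11001101100011001000101010)·(00010000000000000000000000) mod 2 = 0+0+0+0+0+0+0+0+0+0+0+0+0+0+0+0+0+0+0+0+0+0+0+0+0+0 mod 2 = 0
  c[7] = d·G[:,7] = (11001101100011001000101010)·(00001111111000000011111111) mod 2 = 0+0+0+0+1+1+0+1+1+0+0+0+0+0+0+0+0+0+0+0+1+0+1+0+1+0 mod 2 = 1
  c[8] = d·G[:,8] = (11001101100011001000101010)·(00001000000000000000000000) mod 2 = 0+0+0+0+1+0+0+0+0+0+0+0+0+0+0+0+0+0+0+0+0+0+0+0+0+0 mod 2 = 1
  c[9] = d·G[:,9] = (11001101100011001000101010)·(00000100000000000000000000) mod 2 = 0+0+0+0+0+1+0+0+0+0+0+0+0+0+0+0+0+0+0+0+0+0+0+0+0+0 mod 2 = 1
  c[10] = d·G[:,10] = (11001101100011001000101010)·(00000010000000000000000000) mod 2 = 0+0+0+0+0+0+0+0+0+0+0+0+0+0+0+0+0+0+0+0+0+0+0+0+0+0 mod 2 = 0
  c[11] = d·G[:,11] = (11001101100011001000101010)·(00000001000000000000000000) mod 2 = 0+0+0+0+0+0+0+1+0+0+0+0+0+0+0+0+0+0+0+0+0+0+0+0+0+0 mod 2 = 1
  c[12] = d·G[:,12] = (11001101100011001000101010)·(00000000100000000000000000) mod 2 = 0+0+0+0+0+0+0+0+1+0+0+0+0+0+0+0+0+0+0+0+0+0+0+0+0+0 mod 2 = 1
  c[13] = d·G[:,13] = (11001101100011001000101010)·(00000000010000000000000000) mod 2 = 0+0+0+0+0+0+0+0+0+0+0+0+0+0+0+0+0+0+0+0+0+0+0+0+0+0 mod 2 = 0
  c[14] = d·G[:,14] = (11001101100011001000101010)·(00000000001000000000000000) mod 2 = 0+0+0+0+0+0+0+0+0+0+0+0+0+0+0+0+0+0+0+0+0+0+0+0+0+0 mod 2 = 0
  c[15] = d·G[:,15] = (11001101100011001000101010)·(00000000000111111111111111) mod 2 = 0+0+0+0+0+0+0+0+0+0+0+0+1+1+0+0+1+0+0+0+1+0+1+0+1+0 mod 2 = 0
  c[16] = d·G[:,16] = (11001101100011001000101010)·(00000000000100000000000000) mod 2 = 0+0+0+0+0+0+0+0+0+0+0+0+0+0+0+0+0+0+0+0+0+0+0+0+0+0 mod 2 = 0
  c[17] = d·G[:,17] = (11001101100011001000101010)·(00000000000010000000000000) mod 2 = 0+0+0+0+0+0+0+0+0+0+0+0+1+0+0+0+0+0+0+0+0+0+0+0+0+0 mod 2 = 1
  c[18] = d·G[:,18] = (11001101100011001000101010)·(00000000000001000000000000) mod 2 = 0+0+0+0+0+0+0+0+0+0+0+0+0+1+0+0+0+0+0+0+0+0+0+0+0+0 mod 2 = 1
  c[19] = d·G[:,19] = (11001101100011001000101010)·(00000000000000100000000000) mod 2 = 0+0+0+0+0+0+0+0+0+0+0+0+0+0+0+0+0+0+0+0+0+0+0+0+0+0 mod 2 = 0
  c[20] = d·G[:,20] = (11001101100011001000101010)·(00000000000000010000000000) mod 2 = 0+0+0+0+0+0+0+0+0+0+0+0+0+0+0+0+0+0+0+0+0+0+0+0+0+0 mod 2 = 0
  c[21] = d·G[:,21] = (11001101100011001000101010)·(00000000000000001000000000) mod 2 = 0+0+0+0+0+0+0+0+0+0+0+0+0+0+0+0+1+0+0+0+0+0+0+0+0+0 mod 2 = 1
  c[22] = d·G[:,22] = (11001101100011001000101010)·(00000000000000000100000000) mod 2 = 0+0+0+0+0+0+0+0+0+0+0+0+0+0+0+0+0+0+0+0+0+0+0+0+0+0 mod 2 = 0
  c[23] = d·G[:,23] = (11001101100011001000101010)·(00000000000000000010000000) mod 2 = 0+0+0+0+0+0+0+0+0+0+0+0+0+0+0+0+0+0+0+0+0+0+0+0+0+0 mod 2 = 0
  c[24] = d·G[:,24] = (11001101100011001000101010)·(00000000000000000001000000) mod 2 = 0+0+0+0+0+0+0+0+0+0+0+0+0+0+0+0+0+0+0+0+0+0+0+0+0+0 mod 2 = 0
  c[25] = d·G[:,25] = (11001101100011001000101010)·(00000000000000000000100000) mod 2 = 0+0+0+0+0+0+0+0+0+0+0+0+0+0+0+0+0+0+0+0+1+0+0+0+0+0 mod 2 = 1
  c[26] = d·G[:,26] = (11001101100011001000101010)·(00000000000000000000010000) mod 2 = 0+0+0+0+0+0+0+0+0+0+0+0+0+0+0+0+0+0+0+0+0+0+0+0+0+0 mod 2 = 0
  c[27] = d·G[:,27] = (11001101100011001000101010)·(00000000000000000000001000) mod 2 = 0+0+0+0+0+0+0+0+0+0+0+0+0+0+0+0+0+0+0+0+0+0+1+0+0+0 mod 2 = 1
  c[28] = d·G[:,28] = (11001101100011001000101010)·(00000000000000000000000100) mod 2 = 0+0+0+0+0+0+0+0+0+0+0+0+0+0+0+0+0+0+0+0+0+0+0+0+0+0 mod 2 = 0
  c[29] = d·G[:,29] = (11001101100011001000101010)·(00000000000000000000000010) mod 2 = 0+0+0+0+0+0+0+0+0+0+0+0+0+0+0+0+0+0+0+0+0+0+0+0+1+0 mod 2 = 1
  c[30] = d·G[:,30] = (11001101100011001000101010)·(00000000000000000000000001) mod 2 = 0+0+0+0+0+0+0+0+0+0+0+0+0+0+0+0+0+0+0+0+0+0+0+0+0+0 mod 2 = 0
Codeword = 1110100111011000011001000101010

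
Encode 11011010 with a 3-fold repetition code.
Repeat each bit 3× and concatenate:
1→111  1→111  0→000  1→111  1→111  0→000  1→111  0→000
Codeword = 111111000111111000111000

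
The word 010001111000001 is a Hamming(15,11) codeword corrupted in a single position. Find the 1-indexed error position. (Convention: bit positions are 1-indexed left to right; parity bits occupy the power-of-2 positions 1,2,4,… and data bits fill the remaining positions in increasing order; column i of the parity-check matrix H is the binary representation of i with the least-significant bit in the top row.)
Syndrome s = H · r^T (mod 2), r = 010001111000001:
  s[0] = (101010101010101)·(010001111000001) mod 2 = 0+0+0+0+0+0+1+0+1+0+0+0+0+0+1 mod 2 = 1
  s[1] = (011001100110011)·(010001111000001) mod 2 = 0+1+0+0+0+1+1+0+0+0+0+0+0+0+1 mod 2 = 0
  s[2] = (000111100001111)·(010001111000001) mod 2 = 0+0+0+0+0+1+1+0+0+0+0+0+0+0+1 mod 2 = 1
  s[3] = (000000011111111)·(010001111000001) mod 2 = 0+0+0+0+0+0+0+1+1+0+0+0+0+0+1 mod 2 = 1
Syndrome = 1011
Column i of H is the binary representation of i, so the syndrome is the binary index of the flipped bit.
Read s = 1011 with s[0] as LSB: 1·2^0 + 0·2^1 + 1·2^2 + 1·2^3 = 13.
Error is at bit position 13.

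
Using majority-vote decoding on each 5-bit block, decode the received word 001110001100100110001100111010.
Split into 5-bit blocks and majority-vote each:
  block 1 = 00111: 3 ones, 2 zeros → 1
  block 2 = 00011: 2 ones, 3 zeros → 0
  block 3 = 00100: 1 ones, 4 zeros → 0
  block 4 = 11000: 2 ones, 3 zeros → 0
  block 5 = 11001: 3 ones, 2 zeros → 1
  block 6 = 11010: 3 ones, 2 zeros → 1
Decoded = 100011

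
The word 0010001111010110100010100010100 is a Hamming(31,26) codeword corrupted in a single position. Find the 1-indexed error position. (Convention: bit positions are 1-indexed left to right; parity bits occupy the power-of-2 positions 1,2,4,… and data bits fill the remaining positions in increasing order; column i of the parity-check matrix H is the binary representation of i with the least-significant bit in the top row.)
Syndrome s = H · r^T (mod 2), r = 0010001111010110100010100010100:
  s[0] = (1010101010101010101010101010101)·(0010001111010110100010100010100) mod 2 = 0+0+1+0+0+0+1+0+1+0+0+0+0+0+1+0+1+0+0+0+1+0+1+0+0+0+1+0+1+0+0 mod 2 = 1
  s[1] = (0110011001100110011001100110011)·(0010001111010110100010100010100) mod 2 = 0+0+1+0+0+0+1+0+0+1+0+0+0+1+1+0+0+0+0+0+0+0+1+0+0+0+1+0+0+0+0 mod 2 = 1
  s[2] = (0001111000011110000111100001111)·(0010001111010110100010100010100) mod 2 = 0+0+0+0+0+0+1+0+0+0+0+1+0+1+1+0+0+0+0+0+1+0+1+0+0+0+0+0+1+0+0 mod 2 = 1
  s[3] = (0000000111111110000000011111111)·(0010001111010110100010100010100) mod 2 = 0+0+0+0+0+0+0+1+1+1+0+1+0+1+1+0+0+0+0+0+0+0+0+0+0+0+1+0+1+0+0 mod 2 = 0
  s[4] = (0000000000000001111111111111111)·(0010001111010110100010100010100) mod 2 = 0+0+0+0+0+0+0+0+0+0+0+0+0+0+0+0+1+0+0+0+1+0+1+0+0+0+1+0+1+0+0 mod 2 = 1
Syndrome = 11101
Column i of H is the binary representation of i, so the syndrome is the binary index of the flipped bit.
Read s = 11101 with s[0] as LSB: 1·2^0 + 1·2^1 + 1·2^2 + 0·2^3 + 1·2^4 = 23.
Error is at bit position 23.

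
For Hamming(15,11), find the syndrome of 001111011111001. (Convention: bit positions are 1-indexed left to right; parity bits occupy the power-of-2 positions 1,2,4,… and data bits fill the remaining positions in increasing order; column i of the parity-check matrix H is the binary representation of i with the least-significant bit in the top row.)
Syndrome s = H · r^T (mod 2), r = 001111011111001:
  s[0] = (101010101010101)·(001111011111001) mod 2 = 0+0+1+0+1+0+0+0+1+0+1+0+0+0+1 mod 2 = 1
  s[1] = (011001100110011)·(001111011111001) mod 2 = 0+0+1+0+0+1+0+0+0+1+1+0+0+0+1 mod 2 = 1
  s[2] = (000111100001111)·(001111011111001) mod 2 = 0+0+0+1+1+1+0+0+0+0+0+1+0+0+1 mod 2 = 1
  s[3] = (000000011111111)·(001111011111001) mod 2 = 0+0+0+0+0+0+0+1+1+1+1+1+0+0+1 mod 2 = 0
Syndrome = 1110
Non-zero syndrome: error at position 7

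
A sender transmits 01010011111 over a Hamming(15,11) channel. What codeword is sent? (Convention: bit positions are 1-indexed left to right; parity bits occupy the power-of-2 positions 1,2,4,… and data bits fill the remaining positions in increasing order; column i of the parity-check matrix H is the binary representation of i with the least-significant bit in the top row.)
Codeword c = d · G (mod 2), d = 01010011111:
  c[0] = d·G[:,0] = (01010011111)·(11011010101) mod 2 = 0+1+0+1+0+0+1+0+1+0+1 mod 2 = 1
  c[1] = d·G[:,1] = (01010011111)·(10110110011) mod 2 = 0+0+0+1+0+0+1+0+0+1+1 mod 2 = 0
  c[2] = d·G[:,2] = (01010011111)·(10000000000) mod 2 = 0+0+0+0+0+0+0+0+0+0+0 mod 2 = 0
  c[3] = d·G[:,3] = (01010011111)·(01110001111) mod 2 = 0+1+0+1+0+0+0+1+1+1+1 mod 2 = 0
  c[4] = d·G[:,4] = (01010011111)·(01000000000) mod 2 = 0+1+0+0+0+0+0+0+0+0+0 mod 2 = 1
  c[5] = d·G[:,5] = (01010011111)·(00100000000) mod 2 = 0+0+0+0+0+0+0+0+0+0+0 mod 2 = 0
  c[6] = d·G[:,6] = (01010011111)·(00010000000) mod 2 = 0+0+0+1+0+0+0+0+0+0+0 mod 2 = 1
  c[7] = d·G[:,7] = (01010011111)·(00001111111) mod 2 = 0+0+0+0+0+0+1+1+1+1+1 mod 2 = 1
  c[8] = d·G[:,8] = (01010011111)·(00001000000) mod 2 = 0+0+0+0+0+0+0+0+0+0+0 mod 2 = 0
  c[9] = d·G[:,9] = (01010011111)·(00000100000) mod 2 = 0+0+0+0+0+0+0+0+0+0+0 mod 2 = 0
  c[10] = d·G[:,10] = (01010011111)·(00000010000) mod 2 = 0+0+0+0+0+0+1+0+0+0+0 mod 2 = 1
  c[11] = d·G[:,11] = (01010011111)·(00000001000) mod 2 = 0+0+0+0+0+0+0+1+0+0+0 mod 2 = 1
  c[12] = d·G[:,12] = (01010011111)·(00000000100) mod 2 = 0+0+0+0+0+0+0+0+1+0+0 mod 2 = 1
  c[13] = d·G[:,13] = (01010011111)·(00000000010) mod 2 = 0+0+0+0+0+0+0+0+0+1+0 mod 2 = 1
  c[14] = d·G[:,14] = (01010011111)·(00000000001) mod 2 = 0+0+0+0+0+0+0+0+0+0+1 mod 2 = 1
Codeword = 100010110011111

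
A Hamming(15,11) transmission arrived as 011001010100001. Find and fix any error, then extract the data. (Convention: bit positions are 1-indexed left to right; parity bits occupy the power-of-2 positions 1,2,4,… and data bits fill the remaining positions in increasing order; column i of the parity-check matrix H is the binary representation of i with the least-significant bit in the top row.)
Syndrome s = H · r^T (mod 2), r = 011001010100001:
  s[0] = (101010101010101)·(011001010100001) mod 2 = 0+0+1+0+0+0+0+0+0+0+0+0+0+0+1 mod 2 = 0
  s[1] = (011001100110011)·(011001010100001) mod 2 = 0+1+1+0+0+1+0+0+0+1+0+0+0+0+1 mod 2 = 1
  s[2] = (000111100001111)·(011001010100001) mod 2 = 0+0+0+0+0+1+0+0+0+0+0+0+0+0+1 mod 2 = 0
  s[3] = (000000011111111)·(011001010100001) mod 2 = 0+0+0+0+0+0+0+1+0+1+0+0+0+0+1 mod 2 = 1
Syndrome = 0101
Column 10 of H equals this syndrome → error at bit 10 (1-indexed).
Flip bit 10: 011001010100001 → 011001010000001
Extract data bits at positions {3,5,6,7,9,10,11,12,13,14,15}: 10100000001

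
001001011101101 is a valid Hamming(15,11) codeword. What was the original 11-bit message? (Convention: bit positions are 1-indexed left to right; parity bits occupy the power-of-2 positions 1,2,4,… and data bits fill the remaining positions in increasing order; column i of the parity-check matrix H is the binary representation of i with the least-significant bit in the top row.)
Parity bits occupy power-of-2 positions; data bits are at positions {3,5,6,7,9,10,11,12,13,14,15} (1-indexed).
Extract: c[3]=1 c[5]=0 c[6]=1 c[7]=0 c[9]=1 c[10]=1 c[11]=0 c[12]=1 c[13]=1 c[14]=0 c[15]=1
Data = 10101101101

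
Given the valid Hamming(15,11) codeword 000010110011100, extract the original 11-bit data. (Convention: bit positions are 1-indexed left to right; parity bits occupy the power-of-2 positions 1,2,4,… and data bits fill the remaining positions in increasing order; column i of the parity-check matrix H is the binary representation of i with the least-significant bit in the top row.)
Parity bits occupy power-of-2 positions; data bits are at positions {3,5,6,7,9,10,11,12,13,14,15} (1-indexed).
Extract: c[3]=0 c[5]=1 c[6]=0 c[7]=1 c[9]=0 c[10]=0 c[11]=1 c[12]=1 c[13]=1 c[14]=0 c[15]=0
Data = 01010011100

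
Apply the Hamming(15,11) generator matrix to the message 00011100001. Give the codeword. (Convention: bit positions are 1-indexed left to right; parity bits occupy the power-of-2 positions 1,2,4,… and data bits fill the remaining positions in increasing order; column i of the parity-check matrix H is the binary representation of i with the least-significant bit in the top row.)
Codeword c = d · G (mod 2), d = 00011100001:
  c[0] = d·G[:,0] = (00011100001)·(11011010101) mod 2 = 0+0+0+1+1+0+0+0+0+0+1 mod 2 = 1
  c[1] = d·G[:,1] = (00011100001)·(10110110011) mod 2 = 0+0+0+1+0+1+0+0+0+0+1 mod 2 = 1
  c[2] = d·G[:,2] = (00011100001)·(10000000000) mod 2 = 0+0+0+0+0+0+0+0+0+0+0 mod 2 = 0
  c[3] = d·G[:,3] = (00011100001)·(01110001111) mod 2 = 0+0+0+1+0+0+0+0+0+0+1 mod 2 = 0
  c[4] = d·G[:,4] = (00011100001)·(01000000000) mod 2 = 0+0+0+0+0+0+0+0+0+0+0 mod 2 = 0
  c[5] = d·G[:,5] = (00011100001)·(00100000000) mod 2 = 0+0+0+0+0+0+0+0+0+0+0 mod 2 = 0
  c[6] = d·G[:,6] = (00011100001)·(00010000000) mod 2 = 0+0+0+1+0+0+0+0+0+0+0 mod 2 = 1
  c[7] = d·G[:,7] = (00011100001)·(00001111111) mod 2 = 0+0+0+0+1+1+0+0+0+0+1 mod 2 = 1
  c[8] = d·G[:,8] = (00011100001)·(00001000000) mod 2 = 0+0+0+0+1+0+0+0+0+0+0 mod 2 = 1
  c[9] = d·G[:,9] = (00011100001)·(00000100000) mod 2 = 0+0+0+0+0+1+0+0+0+0+0 mod 2 = 1
  c[10] = d·G[:,10] = (00011100001)·(00000010000) mod 2 = 0+0+0+0+0+0+0+0+0+0+0 mod 2 = 0
  c[11] = d·G[:,11] = (00011100001)·(00000001000) mod 2 = 0+0+0+0+0+0+0+0+0+0+0 mod 2 = 0
  c[12] = d·G[:,12] = (00011100001)·(00000000100) mod 2 = 0+0+0+0+0+0+0+0+0+0+0 mod 2 = 0
  c[13] = d·G[:,13] = (00011100001)·(00000000010) mod 2 = 0+0+0+0+0+0+0+0+0+0+0 mod 2 = 0
  c[14] = d·G[:,14] = (00011100001)·(00000000001) mod 2 = 0+0+0+0+0+0+0+0+0+0+1 mod 2 = 1
Codeword = 110000111100001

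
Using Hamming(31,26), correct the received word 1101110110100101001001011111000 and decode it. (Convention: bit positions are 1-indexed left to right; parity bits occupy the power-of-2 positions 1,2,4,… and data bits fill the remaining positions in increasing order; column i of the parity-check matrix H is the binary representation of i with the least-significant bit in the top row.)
Syndrome s = H · r^T (mod 2), r = 1101110110100101001001011111000:
  s[0] = (1010101010101010101010101010101)·(1101110110100101001001011111000) mod 2 = 1+0+0+0+1+0+0+0+1+0+1+0+0+0+0+0+0+0+1+0+0+0+0+0+1+0+1+0+0+0+0 mod 2 = 1
  s[1] = (0110011001100110011001100110011)·(1101110110100101001001011111000) mod 2 = 0+1+0+0+0+1+0+0+0+0+1+0+0+1+0+0+0+0+1+0+0+1+0+0+0+1+1+0+0+0+0 mod 2 = 0
  s[2] = (0001111000011110000111100001111)·(1101110110100101001001011111000) mod 2 = 0+0+0+1+1+1+0+0+0+0+0+0+0+1+0+0+0+0+0+0+0+1+0+0+0+0+0+1+0+0+0 mod 2 = 0
  s[3] = (0000000111111110000000011111111)·(1101110110100101001001011111000) mod 2 = 0+0+0+0+0+0+0+1+1+0+1+0+0+1+0+0+0+0+0+0+0+0+0+1+1+1+1+1+0+0+0 mod 2 = 1
  s[4] = (0000000000000001111111111111111)·(1101110110100101001001011111000) mod 2 = 0+0+0+0+0+0+0+0+0+0+0+0+0+0+0+1+0+0+1+0+0+1+0+1+1+1+1+1+0+0+0 mod 2 = 0
Syndrome = 10010
Column 9 of H equals this syndrome → error at bit 9 (1-indexed).
Flip bit 9: 1101110110100101001001011111000 → 1101110100100101001001011111000
Extract data bits at positions {3,5,6,7,9,10,11,12,13,14,15,17,18,19,20,21,22,23,24,25,26,27,28,29,30,31}: 01100010010001001011111000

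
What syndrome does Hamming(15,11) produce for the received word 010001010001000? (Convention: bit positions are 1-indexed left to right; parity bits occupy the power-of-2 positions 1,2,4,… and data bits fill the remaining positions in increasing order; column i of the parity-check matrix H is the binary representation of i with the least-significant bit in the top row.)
Syndrome s = H · r^T (mod 2), r = 010001010001000:
  s[0] = (101010101010101)·(010001010001000) mod 2 = 0+0+0+0+0+0+0+0+0+0+0+0+0+0+0 mod 2 = 0
  s[1] = (011001100110011)·(010001010001000) mod 2 = 0+1+0+0+0+1+0+0+0+0+0+0+0+0+0 mod 2 = 0
  s[2] = (000111100001111)·(010001010001000) mod 2 = 0+0+0+0+0+1+0+0+0+0+0+1+0+0+0 mod 2 = 0
  s[3] = (000000011111111)·(010001010001000) mod 2 = 0+0+0+0+0+0+0+1+0+0+0+1+0+0+0 mod 2 = 0
Syndrome = 0000
s = 0: no error detected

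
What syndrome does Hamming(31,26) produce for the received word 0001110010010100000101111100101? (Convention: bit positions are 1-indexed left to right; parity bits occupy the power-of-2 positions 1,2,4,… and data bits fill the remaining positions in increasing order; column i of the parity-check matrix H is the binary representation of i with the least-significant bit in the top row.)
Syndrome s = H · r^T (mod 2), r = 0001110010010100000101111100101:
  s[0] = (1010101010101010101010101010101)·(0001110010010100000101111100101) mod 2 = 0+0+0+0+1+0+0+0+1+0+0+0+0+0+0+0+0+0+0+0+0+0+1+0+1+0+0+0+1+0+1 mod 2 = 0
  s[1] = (0110011001100110011001100110011)·(0001110010010100000101111100101) mod 2 = 0+0+0+0+0+1+0+0+0+0+0+0+0+1+0+0+0+0+0+0+0+1+1+0+0+1+0+0+0+0+1 mod 2 = 0
  s[2] = (0001111000011110000111100001111)·(0001110010010100000101111100101) mod 2 = 0+0+0+1+1+1+0+0+0+0+0+1+0+1+0+0+0+0+0+1+0+1+1+0+0+0+0+0+1+0+1 mod 2 = 0
  s[3] = (0000000111111110000000011111111)·(0001110010010100000101111100101) mod 2 = 0+0+0+0+0+0+0+0+1+0+0+1+0+1+0+0+0+0+0+0+0+0+0+1+1+1+0+0+1+0+1 mod 2 = 0
  s[4] = (0000000000000001111111111111111)·(0001110010010100000101111100101) mod 2 = 0+0+0+0+0+0+0+0+0+0+0+0+0+0+0+0+0+0+0+1+0+1+1+1+1+1+0+0+1+0+1 mod 2 = 0
Syndrome = 00000
s = 0: no error detected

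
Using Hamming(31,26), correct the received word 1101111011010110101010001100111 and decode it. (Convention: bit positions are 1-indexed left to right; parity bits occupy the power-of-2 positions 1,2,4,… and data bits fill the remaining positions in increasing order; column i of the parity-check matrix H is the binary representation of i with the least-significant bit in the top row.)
Syndrome s = H · r^T (mod 2), r = 1101111011010110101010001100111:
  s[0] = (1010101010101010101010101010101)·(1101111011010110101010001100111) mod 2 = 1+0+0+0+1+0+1+0+1+0+0+0+0+0+1+0+1+0+1+0+1+0+0+0+1+0+0+0+1+0+1 mod 2 = 1
  s[1] = (0110011001100110011001100110011)·(1101111011010110101010001100111) mod 2 = 0+1+0+0+0+1+1+0+0+1+0+0+0+1+1+0+0+0+1+0+0+0+0+0+0+1+0+0+0+1+1 mod 2 = 0
  s[2] = (0001111000011110000111100001111)·(1101111011010110101010001100111) mod 2 = 0+0+0+1+1+1+1+0+0+0+0+1+0+1+1+0+0+0+0+0+1+0+0+0+0+0+0+0+1+1+1 mod 2 = 1
  s[3] = (0000000111111110000000011111111)·(1101111011010110101010001100111) mod 2 = 0+0+0+0+0+0+0+0+1+1+0+1+0+1+1+0+0+0+0+0+0+0+0+0+1+1+0+0+1+1+1 mod 2 = 0
  s[4] = (0000000000000001111111111111111)·(1101111011010110101010001100111) mod 2 = 0+0+0+0+0+0+0+0+0+0+0+0+0+0+0+0+1+0+1+0+1+0+0+0+1+1+0+0+1+1+1 mod 2 = 0
Syndrome = 10100
Column 5 of H equals this syndrome → error at bit 5 (1-indexed).
Flip bit 5: 1101111011010110101010001100111 → 1101011011010110101010001100111
Extract data bits at positions {3,5,6,7,9,10,11,12,13,14,15,17,18,19,20,21,22,23,24,25,26,27,28,29,30,31}: 00111101011101010001100111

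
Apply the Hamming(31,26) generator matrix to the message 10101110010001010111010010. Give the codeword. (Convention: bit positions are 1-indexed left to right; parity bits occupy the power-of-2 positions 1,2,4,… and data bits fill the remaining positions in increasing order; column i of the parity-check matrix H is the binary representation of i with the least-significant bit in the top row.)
Codeword c = d · G (mod 2), d = 10101110010001010111010010:
  c[0] = d·G[:,0] = (10101110010001010111010010)·(11011010101101010101010101) mod 2 = 1+0+0+0+1+0+1+0+0+0+0+0+0+1+0+1+0+1+0+1+0+1+0+0+0+0 mod 2 = 0
  c[1] = d·G[:,1] = (10101110010001010111010010)·(10110110011011001100110011) mod 2 = 1+0+1+0+0+1+1+0+0+1+0+0+0+1+0+0+0+1+0+0+0+1+0+0+1+0 mod 2 = 1
  c[2] = d·G[:,2] = (10101110010001010111010010)·(10000000000000000000000000) mod 2 = 1+0+0+0+0+0+0+0+0+0+0+0+0+0+0+0+0+0+0+0+0+0+0+0+0+0 mod 2 = 1
  c[3] = d·G[:,3] = (10101110010001010111010010)·(01110001111000111100001111) mod 2 = 0+0+1+0+0+0+0+0+0+1+0+0+0+0+0+1+0+1+0+0+0+0+0+0+1+0 mod 2 = 1
  c[4] = d·G[:,4] = (10101110010001010111010010)·(01000000000000000000000000) mod 2 = 0+0+0+0+0+0+0+0+0+0+0+0+0+0+0+0+0+0+0+0+0+0+0+0+0+0 mod 2 = 0
  c[5] = d·G[:,5] = (10101110010001010111010010)·(00100000000000000000000000) mod 2 = 0+0+1+0+0+0+0+0+0+0+0+0+0+0+0+0+0+0+0+0+0+0+0+0+0+0 mod 2 = 1
  c[6] = d·G[:,6] = (10101110010001010111010010)·(00010000000000000000000000) mod 2 = 0+0+0+0+0+0+0+0+0+0+0+0+0+0+0+0+0+0+0+0+0+0+0+0+0+0 mod 2 = 0
  c[7] = d·G[:,7] = (10101110010001010111010010)·(00001111111000000011111111) mod 2 = 0+0+0+0+1+1+1+0+0+1+0+0+0+0+0+0+0+0+1+1+0+1+0+0+1+0 mod 2 = 0
  c[8] = d·G[:,8] = (10101110010001010111010010)·(00001000000000000000000000) mod 2 = 0+0+0+0+1+0+0+0+0+0+0+0+0+0+0+0+0+0+0+0+0+0+0+0+0+0 mod 2 = 1
  c[9] = d·G[:,9] = (10101110010001010111010010)·(00000100000000000000000000) mod 2 = 0+0+0+0+0+1+0+0+0+0+0+0+0+0+0+0+0+0+0+0+0+0+0+0+0+0 mod 2 = 1
  c[10] = d·G[:,10] = (10101110010001010111010010)·(00000010000000000000000000) mod 2 = 0+0+0+0+0+0+1+0+0+0+0+0+0+0+0+0+0+0+0+0+0+0+0+0+0+0 mod 2 = 1
  c[11] = d·G[:,11] = (10101110010001010111010010)·(00000001000000000000000000) mod 2 = 0+0+0+0+0+0+0+0+0+0+0+0+0+0+0+0+0+0+0+0+0+0+0+0+0+0 mod 2 = 0
  c[12] = d·G[:,12] = (10101110010001010111010010)·(00000000100000000000000000) mod 2 = 0+0+0+0+0+0+0+0+0+0+0+0+0+0+0+0+0+0+0+0+0+0+0+0+0+0 mod 2 = 0
  c[13] = d·G[:,13] = (10101110010001010111010010)·(00000000010000000000000000) mod 2 = 0+0+0+0+0+0+0+0+0+1+0+0+0+0+0+0+0+0+0+0+0+0+0+0+0+0 mod 2 = 1
  c[14] = d·G[:,14] = (10101110010001010111010010)·(00000000001000000000000000) mod 2 = 0+0+0+0+0+0+0+0+0+0+0+0+0+0+0+0+0+0+0+0+0+0+0+0+0+0 mod 2 = 0
  c[15] = d·G[:,15] = (10101110010001010111010010)·(00000000000111111111111111) mod 2 = 0+0+0+0+0+0+0+0+0+0+0+0+0+1+0+1+0+1+1+1+0+1+0+0+1+0 mod 2 = 1
  c[16] = d·G[:,16] = (10101110010001010111010010)·(00000000000100000000000000) mod 2 = 0+0+0+0+0+0+0+0+0+0+0+0+0+0+0+0+0+0+0+0+0+0+0+0+0+0 mod 2 = 0
  c[17] = d·G[:,17] = (10101110010001010111010010)·(00000000000010000000000000) mod 2 = 0+0+0+0+0+0+0+0+0+0+0+0+0+0+0+0+0+0+0+0+0+0+0+0+0+0 mod 2 = 0
  c[18] = d·G[:,18] = (10101110010001010111010010)·(00000000000001000000000000) mod 2 = 0+0+0+0+0+0+0+0+0+0+0+0+0+1+0+0+0+0+0+0+0+0+0+0+0+0 mod 2 = 1
  c[19] = d·G[:,19] = (10101110010001010111010010)·(00000000000000100000000000) mod 2 = 0+0+0+0+0+0+0+0+0+0+0+0+0+0+0+0+0+0+0+0+0+0+0+0+0+0 mod 2 = 0
  c[20] = d·G[:,20] = (10101110010001010111010010)·(00000000000000010000000000) mod 2 = 0+0+0+0+0+0+0+0+0+0+0+0+0+0+0+1+0+0+0+0+0+0+0+0+0+0 mod 2 = 1
  c[21] = d·G[:,21] = (10101110010001010111010010)·(00000000000000001000000000) mod 2 = 0+0+0+0+0+0+0+0+0+0+0+0+0+0+0+0+0+0+0+0+0+0+0+0+0+0 mod 2 = 0
  c[22] = d·G[:,22] = (10101110010001010111010010)·(00000000000000000100000000) mod 2 = 0+0+0+0+0+0+0+0+0+0+0+0+0+0+0+0+0+1+0+0+0+0+0+0+0+0 mod 2 = 1
  c[23] = d·G[:,23] = (10101110010001010111010010)·(00000000000000000010000000) mod 2 = 0+0+0+0+0+0+0+0+0+0+0+0+0+0+0+0+0+0+1+0+0+0+0+0+0+0 mod 2 = 1
  c[24] = d·G[:,24] = (10101110010001010111010010)·(00000000000000000001000000) mod 2 = 0+0+0+0+0+0+0+0+0+0+0+0+0+0+0+0+0+0+0+1+0+0+0+0+0+0 mod 2 = 1
  c[25] = d·G[:,25] = (10101110010001010111010010)·(00000000000000000000100000) mod 2 = 0+0+0+0+0+0+0+0+0+0+0+0+0+0+0+0+0+0+0+0+0+0+0+0+0+0 mod 2 = 0
  c[26] = d·G[:,26] = (10101110010001010111010010)·(00000000000000000000010000) mod 2 = 0+0+0+0+0+0+0+0+0+0+0+0+0+0+0+0+0+0+0+0+0+1+0+0+0+0 mod 2 = 1
  c[27] = d·G[:,27] = (10101110010001010111010010)·(00000000000000000000001000) mod 2 = 0+0+0+0+0+0+0+0+0+0+0+0+0+0+0+0+0+0+0+0+0+0+0+0+0+0 mod 2 = 0
  c[28] = d·G[:,28] = (10101110010001010111010010)·(00000000000000000000000100) mod 2 = 0+0+0+0+0+0+0+0+0+0+0+0+0+0+0+0+0+0+0+0+0+0+0+0+0+0 mod 2 = 0
  c[29] = d·G[:,29] = (10101110010001010111010010)·(00000000000000000000000010) mod 2 = 0+0+0+0+0+0+0+0+0+0+0+0+0+0+0+0+0+0+0+0+0+0+0+0+1+0 mod 2 = 1
  c[30] = d·G[:,30] = (10101110010001010111010010)·(00000000000000000000000001) mod 2 = 0+0+0+0+0+0+0+0+0+0+0+0+0+0+0+0+0+0+0+0+0+0+0+0+0+0 mod 2 = 0
Codeword = 0111010011100101001010111010010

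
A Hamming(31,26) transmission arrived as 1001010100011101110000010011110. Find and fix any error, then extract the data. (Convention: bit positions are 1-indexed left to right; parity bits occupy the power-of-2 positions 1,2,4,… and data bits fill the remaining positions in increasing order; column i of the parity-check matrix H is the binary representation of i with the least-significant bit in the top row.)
Syndrome s = H · r^T (mod 2), r = 1001010100011101110000010011110:
  s[0] = (1010101010101010101010101010101)·(1001010100011101110000010011110) mod 2 = 1+0+0+0+0+0+0+0+0+0+0+0+1+0+0+0+1+0+0+0+0+0+0+0+0+0+1+0+1+0+0 mod 2 = 1
  s[1] = (0110011001100110011001100110011)·(1001010100011101110000010011110) mod 2 = 0+0+0+0+0+1+0+0+0+0+0+0+0+1+0+0+0+1+0+0+0+0+0+0+0+0+1+0+0+1+0 mod 2 = 1
  s[2] = (0001111000011110000111100001111)·(1001010100011101110000010011110) mod 2 = 0+0+0+1+0+1+0+0+0+0+0+1+1+1+0+0+0+0+0+0+0+0+0+0+0+0+0+1+1+1+0 mod 2 = 0
  s[3] = (0000000111111110000000011111111)·(1001010100011101110000010011110) mod 2 = 0+0+0+0+0+0+0+1+0+0+0+1+1+1+0+0+0+0+0+0+0+0+0+1+0+0+1+1+1+1+0 mod 2 = 1
  s[4] = (0000000000000001111111111111111)·(1001010100011101110000010011110) mod 2 = 0+0+0+0+0+0+0+0+0+0+0+0+0+0+0+1+1+1+0+0+0+0+0+1+0+0+1+1+1+1+0 mod 2 = 0
Syndrome = 11010
Column 11 of H equals this syndrome → error at bit 11 (1-indexed).
Flip bit 11: 1001010100011101110000010011110 → 1001010100111101110000010011110
Extract data bits at positions {3,5,6,7,9,10,11,12,13,14,15,17,18,19,20,21,22,23,24,25,26,27,28,29,30,31}: 00100011110110000010011110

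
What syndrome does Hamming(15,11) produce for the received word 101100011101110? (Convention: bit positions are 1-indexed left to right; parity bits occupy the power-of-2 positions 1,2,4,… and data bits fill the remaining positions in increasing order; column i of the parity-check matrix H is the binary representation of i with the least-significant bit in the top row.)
Syndrome s = H · r^T (mod 2), r = 101100011101110:
  s[0] = (101010101010101)·(101100011101110) mod 2 = 1+0+1+0+0+0+0+0+1+0+0+0+1+0+0 mod 2 = 0
  s[1] = (011001100110011)·(101100011101110) mod 2 = 0+0+1+0+0+0+0+0+0+1+0+0+0+1+0 mod 2 = 1
  s[2] = (000111100001111)·(101100011101110) mod 2 = 0+0+0+1+0+0+0+0+0+0+0+1+1+1+0 mod 2 = 0
  s[3] = (000000011111111)·(101100011101110) mod 2 = 0+0+0+0+0+0+0+1+1+1+0+1+1+1+0 mod 2 = 0
Syndrome = 0100
Non-zero syndrome: error at position 2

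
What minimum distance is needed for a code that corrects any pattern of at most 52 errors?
Correcting t errors requires d_min ≥ 2t + 1 = 2·52 + 1 = 105.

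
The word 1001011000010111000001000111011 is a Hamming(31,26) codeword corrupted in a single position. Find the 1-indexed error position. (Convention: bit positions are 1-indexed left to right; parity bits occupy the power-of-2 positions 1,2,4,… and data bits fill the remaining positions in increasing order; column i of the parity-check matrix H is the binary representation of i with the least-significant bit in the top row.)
Syndrome s = H · r^T (mod 2), r = 1001011000010111000001000111011:
  s[0] = (1010101010101010101010101010101)·(1001011000010111000001000111011) mod 2 = 1+0+0+0+0+0+1+0+0+0+0+0+0+0+1+0+0+0+0+0+0+0+0+0+0+0+1+0+0+0+1 mod 2 = 1
  s[1] = (0110011001100110011001100110011)·(1001011000010111000001000111011) mod 2 = 0+0+0+0+0+1+1+0+0+0+0+0+0+1+1+0+0+0+0+0+0+1+0+0+0+1+1+0+0+1+1 mod 2 = 1
  s[2] = (0001111000011110000111100001111)·(1001011000010111000001000111011) mod 2 = 0+0+0+1+0+1+1+0+0+0+0+1+0+1+1+0+0+0+0+0+0+1+0+0+0+0+0+1+0+1+1 mod 2 = 0
  s[3] = (0000000111111110000000011111111)·(1001011000010111000001000111011) mod 2 = 0+0+0+0+0+0+0+0+0+0+0+1+0+1+1+0+0+0+0+0+0+0+0+0+0+1+1+1+0+1+1 mod 2 = 0
  s[4] = (0000000000000001111111111111111)·(1001011000010111000001000111011) mod 2 = 0+0+0+0+0+0+0+0+0+0+0+0+0+0+0+1+0+0+0+0+0+1+0+0+0+1+1+1+0+1+1 mod 2 = 1
Syndrome = 11001
Column i of H is the binary representation of i, so the syndrome is the binary index of the flipped bit.
Read s = 11001 with s[0] as LSB: 1·2^0 + 1·2^1 + 0·2^2 + 0·2^3 + 1·2^4 = 19.
Error is at bit position 19.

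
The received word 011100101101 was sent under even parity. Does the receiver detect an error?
Sum of received bits: 0+1+1+1+0+0+1+0+1+1+0+1 = 7; 7 mod 2 = 1. Result is 1 ≠ 0 → error detected.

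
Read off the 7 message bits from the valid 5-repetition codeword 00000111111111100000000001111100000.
Split into 5-bit blocks: 00000 11111 11111 00000 00000 11111 00000
Data = 0110010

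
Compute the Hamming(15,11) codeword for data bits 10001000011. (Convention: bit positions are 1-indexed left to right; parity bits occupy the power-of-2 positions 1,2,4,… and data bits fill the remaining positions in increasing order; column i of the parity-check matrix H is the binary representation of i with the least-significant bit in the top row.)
Codeword c = d · G (mod 2), d = 10001000011:
  c[0] = d·G[:,0] = (10001000011)·(11011010101) mod 2 = 1+0+0+0+1+0+0+0+0+0+1 mod 2 = 1
  c[1] = d·G[:,1] = (10001000011)·(10110110011) mod 2 = 1+0+0+0+0+0+0+0+0+1+1 mod 2 = 1
  c[2] = d·G[:,2] = (10001000011)·(10000000000) mod 2 = 1+0+0+0+0+0+0+0+0+0+0 mod 2 = 1
  c[3] = d·G[:,3] = (10001000011)·(01110001111) mod 2 = 0+0+0+0+0+0+0+0+0+1+1 mod 2 = 0
  c[4] = d·G[:,4] = (10001000011)·(01000000000) mod 2 = 0+0+0+0+0+0+0+0+0+0+0 mod 2 = 0
  c[5] = d·G[:,5] = (10001000011)·(00100000000) mod 2 = 0+0+0+0+0+0+0+0+0+0+0 mod 2 = 0
  c[6] = d·G[:,6] = (10001000011)·(00010000000) mod 2 = 0+0+0+0+0+0+0+0+0+0+0 mod 2 = 0
  c[7] = d·G[:,7] = (10001000011)·(00001111111) mod 2 = 0+0+0+0+1+0+0+0+0+1+1 mod 2 = 1
  c[8] = d·G[:,8] = (10001000011)·(00001000000) mod 2 = 0+0+0+0+1+0+0+0+0+0+0 mod 2 = 1
  c[9] = d·G[:,9] = (10001000011)·(00000100000) mod 2 = 0+0+0+0+0+0+0+0+0+0+0 mod 2 = 0
  c[10] = d·G[:,10] = (10001000011)·(00000010000) mod 2 = 0+0+0+0+0+0+0+0+0+0+0 mod 2 = 0
  c[11] = d·G[:,11] = (10001000011)·(00000001000) mod 2 = 0+0+0+0+0+0+0+0+0+0+0 mod 2 = 0
  c[12] = d·G[:,12] = (10001000011)·(00000000100) mod 2 = 0+0+0+0+0+0+0+0+0+0+0 mod 2 = 0
  c[13] = d·G[:,13] = (10001000011)·(00000000010) mod 2 = 0+0+0+0+0+0+0+0+0+1+0 mod 2 = 1
  c[14] = d·G[:,14] = (10001000011)·(00000000001) mod 2 = 0+0+0+0+0+0+0+0+0+0+1 mod 2 = 1
Codeword = 111000011000011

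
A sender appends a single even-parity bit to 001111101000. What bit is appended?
Sum of data bits: 0+0+1+1+1+1+1+0+1+0+0+0 = 6.
6 mod 2 = 0, so parity bit = 0.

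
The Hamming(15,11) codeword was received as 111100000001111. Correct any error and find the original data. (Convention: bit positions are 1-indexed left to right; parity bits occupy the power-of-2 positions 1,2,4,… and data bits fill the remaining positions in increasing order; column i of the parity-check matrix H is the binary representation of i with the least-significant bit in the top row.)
Syndrome s = H · r^T (mod 2), r = 111100000001111:
  s[0] = (101010101010101)·(111100000001111) mod 2 = 1+0+1+0+0+0+0+0+0+0+0+0+1+0+1 mod 2 = 0
  s[1] = (011001100110011)·(111100000001111) mod 2 = 0+1+1+0+0+0+0+0+0+0+0+0+0+1+1 mod 2 = 0
  s[2] = (000111100001111)·(111100000001111) mod 2 = 0+0+0+1+0+0+0+0+0+0+0+1+1+1+1 mod 2 = 1
  s[3] = (000000011111111)·(111100000001111) mod 2 = 0+0+0+0+0+0+0+0+0+0+0+1+1+1+1 mod 2 = 0
Syndrome = 0010
Column 4 of H equals this syndrome → error at bit 4 (1-indexed).
Flip bit 4: 111100000001111 → 111000000001111
Extract data bits at positions {3,5,6,7,9,10,11,12,13,14,15}: 10000001111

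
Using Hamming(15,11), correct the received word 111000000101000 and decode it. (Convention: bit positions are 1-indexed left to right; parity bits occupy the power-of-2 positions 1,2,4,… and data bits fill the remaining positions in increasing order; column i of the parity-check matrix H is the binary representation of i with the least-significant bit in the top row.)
Syndrome s = H · r^T (mod 2), r = 111000000101000:
  s[0] = (101010101010101)·(111000000101000) mod 2 = 1+0+1+0+0+0+0+0+0+0+0+0+0+0+0 mod 2 = 0
  s[1] = (011001100110011)·(111000000101000) mod 2 = 0+1+1+0+0+0+0+0+0+1+0+0+0+0+0 mod 2 = 1
  s[2] = (000111100001111)·(111000000101000) mod 2 = 0+0+0+0+0+0+0+0+0+0+0+1+0+0+0 mod 2 = 1
  s[3] = (000000011111111)·(111000000101000) mod 2 = 0+0+0+0+0+0+0+0+0+1+0+1+0+0+0 mod 2 = 0
Syndrome = 0110
Column 6 of H equals this syndrome → error at bit 6 (1-indexed).
Flip bit 6: 111000000101000 → 111001000101000
Extract data bits at positions {3,5,6,7,9,10,11,12,13,14,15}: 10100101000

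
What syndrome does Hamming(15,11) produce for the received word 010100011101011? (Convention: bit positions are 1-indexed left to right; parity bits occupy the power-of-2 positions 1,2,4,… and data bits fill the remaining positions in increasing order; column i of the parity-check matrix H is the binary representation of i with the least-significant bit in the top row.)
Syndrome s = H · r^T (mod 2), r = 010100011101011:
  s[0] = (101010101010101)·(010100011101011) mod 2 = 0+0+0+0+0+0+0+0+1+0+0+0+0+0+1 mod 2 = 0
  s[1] = (011001100110011)·(010100011101011) mod 2 = 0+1+0+0+0+0+0+0+0+1+0+0+0+1+1 mod 2 = 0
  s[2] = (000111100001111)·(010100011101011) mod 2 = 0+0+0+1+0+0+0+0+0+0+0+1+0+1+1 mod 2 = 0
  s[3] = (000000011111111)·(010100011101011) mod 2 = 0+0+0+0+0+0+0+1+1+1+0+1+0+1+1 mod 2 = 0
Syndrome = 0000
s = 0: no error detected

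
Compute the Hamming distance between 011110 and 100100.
XOR = 111010, count of 1s = 4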